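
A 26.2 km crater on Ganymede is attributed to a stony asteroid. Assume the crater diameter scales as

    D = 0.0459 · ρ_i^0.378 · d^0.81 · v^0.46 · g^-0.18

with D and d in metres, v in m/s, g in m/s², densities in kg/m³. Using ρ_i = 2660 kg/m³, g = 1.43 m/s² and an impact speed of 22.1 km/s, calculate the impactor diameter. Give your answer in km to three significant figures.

d ≈ 1.19 km

Rearranging for d: d = [D / (0.0459 · 2660^0.378 · 22100^0.46 · 1.43^-0.18)]^(1/0.81).
D = 26200 m.
2660^0.378 = 19.71
22100^0.46 = 99.64
1.43^-0.18 = 0.9376
Denominator = 0.0459 × 19.71 × 99.64 × 0.9376 = 84.52
D / 84.52 = 26200 / 84.52 = 310.0
d = 310.0^(1/0.81) = 310.0^1.2346 = 1191 m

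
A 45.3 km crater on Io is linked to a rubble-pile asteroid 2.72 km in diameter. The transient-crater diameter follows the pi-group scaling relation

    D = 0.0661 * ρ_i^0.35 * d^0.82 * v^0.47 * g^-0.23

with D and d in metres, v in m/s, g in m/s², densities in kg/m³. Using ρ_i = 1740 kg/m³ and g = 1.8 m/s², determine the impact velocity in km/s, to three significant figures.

Rearranging for v: v = [D / (0.0661 · 1740^0.35 · 2720^0.82 · 1.8^-0.23)]^(1/0.47).
D = 45300 m.
1740^0.35 = 13.62
2720^0.82 = 655.2
1.8^-0.23 = 0.8735
Denominator = 0.0661 × 13.62 × 655.2 × 0.8735 = 515.2
D / 515.2 = 45300 / 515.2 = 87.93
v = 87.93^(1/0.47) = 87.93^2.1277 = 13694 m/s

v ≈ 13.7 km/s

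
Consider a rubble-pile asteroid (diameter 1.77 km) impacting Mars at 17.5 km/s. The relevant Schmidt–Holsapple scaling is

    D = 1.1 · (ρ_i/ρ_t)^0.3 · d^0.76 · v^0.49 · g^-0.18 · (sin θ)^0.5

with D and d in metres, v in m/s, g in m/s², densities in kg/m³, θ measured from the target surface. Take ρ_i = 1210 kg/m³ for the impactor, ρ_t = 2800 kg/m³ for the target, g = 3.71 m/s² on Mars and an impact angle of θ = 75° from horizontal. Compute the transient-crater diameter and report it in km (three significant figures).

D ≈ 23.4 km

In SI units: d = 1770 m, v = 17500 m/s.
(ρ_i/ρ_t)^0.3 = (1210/2800)^0.3 = 0.7775
d^0.76 = 1770^0.76 = 294.1
v^0.49 = 17500^0.49 = 120.0
g^-0.18 = 3.71^-0.18 = 0.7898
(sin 75°)^0.5 = 0.9659^0.5 = 0.9828
D = 1.1 × 0.7775 × 294.1 × 120.0 × 0.7898 × 0.9828 = 23429 m
   = 23.43 km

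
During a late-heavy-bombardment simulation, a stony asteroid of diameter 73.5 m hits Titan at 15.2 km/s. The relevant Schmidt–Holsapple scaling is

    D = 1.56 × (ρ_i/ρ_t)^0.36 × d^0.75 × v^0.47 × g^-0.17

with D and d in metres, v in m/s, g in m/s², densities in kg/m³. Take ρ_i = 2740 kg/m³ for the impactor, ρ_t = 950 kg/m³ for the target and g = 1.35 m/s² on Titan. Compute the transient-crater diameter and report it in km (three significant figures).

D ≈ 5.03 km

In SI units: v = 15200 m/s.
(ρ_i/ρ_t)^0.36 = (2740/950)^0.36 = 1.464
d^0.75 = 73.5^0.75 = 25.10
v^0.47 = 15200^0.47 = 92.36
g^-0.17 = 1.35^-0.17 = 0.9503
D = 1.56 × 1.464 × 25.10 × 92.36 × 0.9503 = 5031 m
   = 5.031 km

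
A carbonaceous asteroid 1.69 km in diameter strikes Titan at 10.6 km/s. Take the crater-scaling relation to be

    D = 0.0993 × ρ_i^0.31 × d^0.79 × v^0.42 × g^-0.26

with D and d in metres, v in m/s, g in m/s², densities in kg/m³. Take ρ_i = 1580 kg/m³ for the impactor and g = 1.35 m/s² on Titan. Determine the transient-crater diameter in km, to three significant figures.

D ≈ 15.7 km

In SI units: d = 1690 m, v = 10600 m/s.
ρ_i^0.31 = 1580^0.31 = 9.808
d^0.79 = 1690^0.79 = 354.8
v^0.42 = 10600^0.42 = 49.05
g^-0.26 = 1.35^-0.26 = 0.9249
D = 0.0993 × 9.808 × 354.8 × 49.05 × 0.9249 = 15676 m
   = 15.68 km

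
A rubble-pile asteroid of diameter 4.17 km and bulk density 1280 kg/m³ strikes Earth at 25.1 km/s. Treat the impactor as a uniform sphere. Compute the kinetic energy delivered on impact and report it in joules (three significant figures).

d = 4170 m; v = 25100 m/s.
Mass m = (π/6) ρ d³ = (π/6) × 1280 × (4170)³ = 4.860 × 10^13 kg
E = ½ m v² = 0.5 × 4.860 × 10^13 × (25100)² = 1.531 × 10^22 J

E ≈ 1.53 × 10^22 J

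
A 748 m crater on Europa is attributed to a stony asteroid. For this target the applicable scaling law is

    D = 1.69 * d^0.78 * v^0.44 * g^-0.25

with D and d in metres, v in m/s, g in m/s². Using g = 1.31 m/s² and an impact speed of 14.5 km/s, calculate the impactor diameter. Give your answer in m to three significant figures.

d ≈ 12.1 m

Rearranging for d: d = [D / (1.69 · 14500^0.44 · 1.31^-0.25)]^(1/0.78).
14500^0.44 = 67.76
1.31^-0.25 = 0.9347
Denominator = 1.69 × 67.76 × 0.9347 = 107.0
D / 107.0 = 748 / 107.0 = 6.991
d = 6.991^(1/0.78) = 6.991^1.2821 = 12.10 m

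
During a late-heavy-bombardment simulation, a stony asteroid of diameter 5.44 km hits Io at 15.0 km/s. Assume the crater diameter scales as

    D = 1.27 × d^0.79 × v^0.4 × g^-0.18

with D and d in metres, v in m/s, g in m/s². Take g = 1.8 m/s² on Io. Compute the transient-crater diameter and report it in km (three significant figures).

In SI units: d = 5440 m, v = 15000 m/s.
d^0.79 = 5440^0.79 = 893.6
v^0.4 = 15000^0.4 = 46.82
g^-0.18 = 1.8^-0.18 = 0.8996
D = 1.27 × 893.6 × 46.82 × 0.8996 = 47800 m
   = 47.80 km

D ≈ 47.8 km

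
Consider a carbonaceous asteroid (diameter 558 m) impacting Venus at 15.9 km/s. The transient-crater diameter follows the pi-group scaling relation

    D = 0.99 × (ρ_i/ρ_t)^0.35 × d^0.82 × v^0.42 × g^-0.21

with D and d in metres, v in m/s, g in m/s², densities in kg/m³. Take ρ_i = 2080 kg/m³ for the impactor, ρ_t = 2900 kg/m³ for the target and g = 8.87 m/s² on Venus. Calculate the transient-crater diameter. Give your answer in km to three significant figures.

In SI units: v = 15900 m/s.
(ρ_i/ρ_t)^0.35 = (2080/2900)^0.35 = 0.8902
d^0.82 = 558^0.82 = 178.7
v^0.42 = 15900^0.42 = 58.15
g^-0.21 = 8.87^-0.21 = 0.6323
D = 0.99 × 0.8902 × 178.7 × 58.15 × 0.6323 = 5791 m
   = 5.791 km

D ≈ 5.79 km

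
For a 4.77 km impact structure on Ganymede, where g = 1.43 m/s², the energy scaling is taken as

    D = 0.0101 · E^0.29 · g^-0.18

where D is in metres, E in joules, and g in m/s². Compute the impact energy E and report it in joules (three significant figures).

Rearranging: E = [D / (0.0101 · g^-0.18)]^(1/0.29).
D = 4770 m.
g^-0.18 = 1.43^-0.18 = 0.9376
D / (0.0101 × 0.9376) = 4770 / (9.470 × 10^-3) = 5.037 × 10^5
E = (5.037 × 10^5)^3.4483 = 4.600 × 10^19 J

E ≈ 4.60 × 10^19 J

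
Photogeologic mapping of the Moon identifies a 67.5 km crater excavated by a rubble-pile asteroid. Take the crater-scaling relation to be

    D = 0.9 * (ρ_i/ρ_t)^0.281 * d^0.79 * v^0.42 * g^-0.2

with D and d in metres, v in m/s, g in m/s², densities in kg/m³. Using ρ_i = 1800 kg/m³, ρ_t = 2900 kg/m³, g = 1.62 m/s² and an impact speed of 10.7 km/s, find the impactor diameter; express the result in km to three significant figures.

d ≈ 14.3 km

Rearranging for d: d = [D / (0.9 · (1800/2900)^0.281 · 10700^0.42 · 1.62^-0.2)]^(1/0.79).
D = 67500 m.
(1800/2900)^0.281 = 0.8746
10700^0.42 = 49.24
1.62^-0.2 = 0.9080
Denominator = 0.9 × 0.8746 × 49.24 × 0.9080 = 35.19
D / 35.19 = 67500 / 35.19 = 1918
d = 1918^(1/0.79) = 1918^1.2658 = 14303 m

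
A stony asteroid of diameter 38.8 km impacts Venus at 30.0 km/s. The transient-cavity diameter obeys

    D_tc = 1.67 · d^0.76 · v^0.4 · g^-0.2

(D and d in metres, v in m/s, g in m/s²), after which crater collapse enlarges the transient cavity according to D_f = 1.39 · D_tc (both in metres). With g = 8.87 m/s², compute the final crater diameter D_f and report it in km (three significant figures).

D_f ≈ 285 km

In SI: d = 38800 m, v = 30000 m/s.
d^0.76 = 38800^0.76 = 3073
v^0.4 = 30000^0.4 = 61.78
g^-0.2 = 8.87^-0.2 = 0.6463
D_tc = 1.67 × 3073 × 61.78 × 0.6463 = 2.049 × 10^5 m
D_f = 1.39 × 2.049 × 10^5 = 2.848 × 10^5 m
     = 284.8 km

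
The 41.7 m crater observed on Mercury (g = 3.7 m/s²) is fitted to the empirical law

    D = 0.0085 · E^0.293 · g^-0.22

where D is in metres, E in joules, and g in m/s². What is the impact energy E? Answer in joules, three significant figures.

Rearranging: E = [D / (0.0085 · g^-0.22)]^(1/0.293).
g^-0.22 = 3.7^-0.22 = 0.7499
D / (0.0085 × 0.7499) = 41.7 / (6.374 × 10^-3) = 6.542 × 10^3
E = (6.542 × 10^3)^3.413 = 1.054 × 10^13 J

E ≈ 1.05 × 10^13 J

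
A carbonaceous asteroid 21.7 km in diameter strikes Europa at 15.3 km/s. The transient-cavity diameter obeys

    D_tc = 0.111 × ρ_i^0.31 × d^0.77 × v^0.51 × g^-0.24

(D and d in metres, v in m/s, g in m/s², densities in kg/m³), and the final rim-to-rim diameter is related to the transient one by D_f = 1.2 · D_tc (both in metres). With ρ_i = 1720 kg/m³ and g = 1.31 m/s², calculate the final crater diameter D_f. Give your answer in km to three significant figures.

In SI: d = 21700 m, v = 15300 m/s.
ρ_i^0.31 = 1720^0.31 = 10.07
d^0.77 = 21700^0.77 = 2183
v^0.51 = 15300^0.51 = 136.2
g^-0.24 = 1.31^-0.24 = 0.9372
D_tc = 0.111 × 10.07 × 2183 × 136.2 × 0.9372 = 3.115 × 10^5 m
D_f = 1.2 × 3.115 × 10^5 = 3.738 × 10^5 m
     = 373.8 km

D_f ≈ 374 km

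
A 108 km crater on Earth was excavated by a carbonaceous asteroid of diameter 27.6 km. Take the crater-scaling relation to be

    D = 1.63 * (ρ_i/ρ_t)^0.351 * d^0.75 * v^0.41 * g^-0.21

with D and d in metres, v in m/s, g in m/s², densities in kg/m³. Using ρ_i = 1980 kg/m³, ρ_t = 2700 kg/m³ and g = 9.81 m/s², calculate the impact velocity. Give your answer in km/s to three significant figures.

Rearranging for v: v = [D / (1.63 · (1980/2700)^0.351 · 27600^0.75 · 9.81^-0.21)]^(1/0.41).
D = 108000 m.
(1980/2700)^0.351 = 0.8969
27600^0.75 = 2141
9.81^-0.21 = 0.6191
Denominator = 1.63 × 0.8969 × 2141 × 0.6191 = 1938
D / 1938 = 108000 / 1938 = 55.73
v = 55.73^(1/0.41) = 55.73^2.439 = 18143 m/s

v ≈ 18.1 km/s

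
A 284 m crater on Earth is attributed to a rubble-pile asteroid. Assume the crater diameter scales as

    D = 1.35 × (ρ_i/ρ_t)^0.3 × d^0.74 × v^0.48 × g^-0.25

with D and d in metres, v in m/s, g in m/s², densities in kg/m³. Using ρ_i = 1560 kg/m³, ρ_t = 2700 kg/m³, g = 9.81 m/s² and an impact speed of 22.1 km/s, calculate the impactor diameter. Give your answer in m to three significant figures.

d ≈ 5.66 m

Rearranging for d: d = [D / (1.35 · (1560/2700)^0.3 · 22100^0.48 · 9.81^-0.25)]^(1/0.74).
(1560/2700)^0.3 = 0.8483
22100^0.48 = 121.7
9.81^-0.25 = 0.5650
Denominator = 1.35 × 0.8483 × 121.7 × 0.5650 = 78.74
D / 78.74 = 284 / 78.74 = 3.607
d = 3.607^(1/0.74) = 3.607^1.3514 = 5.661 m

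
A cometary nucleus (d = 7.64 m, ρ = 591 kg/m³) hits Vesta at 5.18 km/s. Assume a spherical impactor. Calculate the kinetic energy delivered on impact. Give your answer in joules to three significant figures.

E ≈ 1.85 × 10^12 J

v = 5180 m/s.
Mass m = (π/6) ρ d³ = (π/6) × 591 × (7.64)³ = 1.380 × 10^5 kg
E = ½ m v² = 0.5 × 1.380 × 10^5 × (5180)² = 1.851 × 10^12 J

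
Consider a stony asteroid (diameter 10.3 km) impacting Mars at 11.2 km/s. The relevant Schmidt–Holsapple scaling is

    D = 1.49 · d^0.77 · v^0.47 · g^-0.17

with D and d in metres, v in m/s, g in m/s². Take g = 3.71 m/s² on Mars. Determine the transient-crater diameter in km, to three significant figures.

In SI units: d = 10300 m, v = 11200 m/s.
d^0.77 = 10300^0.77 = 1230
v^0.47 = 11200^0.47 = 80.01
g^-0.17 = 3.71^-0.17 = 0.8002
D = 1.49 × 1230 × 80.01 × 0.8002 = 1.173 × 10^5 m
   = 117.3 km

D ≈ 117 km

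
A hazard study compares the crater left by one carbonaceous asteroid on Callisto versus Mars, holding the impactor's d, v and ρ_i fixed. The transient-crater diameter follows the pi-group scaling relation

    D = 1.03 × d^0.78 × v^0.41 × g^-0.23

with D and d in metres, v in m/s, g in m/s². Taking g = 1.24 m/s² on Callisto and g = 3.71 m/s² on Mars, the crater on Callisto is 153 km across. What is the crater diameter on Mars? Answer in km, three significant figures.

All impactor-dependent factors cancel in the ratio, leaving D_Mars/D_Callisto = (g_Mars/g_Callisto)^-0.23.
(3.71/1.24)^-0.23 = 2.992^-0.23 = 0.7772
D_Mars = 0.7772 × 153 km = 119 km

D ≈ 119 km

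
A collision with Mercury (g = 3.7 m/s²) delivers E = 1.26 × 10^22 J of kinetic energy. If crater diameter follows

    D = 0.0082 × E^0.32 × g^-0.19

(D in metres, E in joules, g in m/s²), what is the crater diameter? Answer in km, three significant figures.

D ≈ 75.5 km

E^0.32 = (1.26 × 10^22)^0.32 = 1.181 × 10^7
g^-0.19 = 3.7^-0.19 = 0.7799
D = 0.0082 × 1.181 × 10^7 × 0.7799 = 75527 m
   = 75.53 km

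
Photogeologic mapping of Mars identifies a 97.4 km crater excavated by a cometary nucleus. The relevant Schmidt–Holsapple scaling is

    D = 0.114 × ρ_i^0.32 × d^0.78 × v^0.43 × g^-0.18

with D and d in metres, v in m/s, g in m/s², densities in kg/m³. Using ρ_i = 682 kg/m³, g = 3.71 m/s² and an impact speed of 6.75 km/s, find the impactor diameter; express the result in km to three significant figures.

d ≈ 29.0 km

Rearranging for d: d = [D / (0.114 · 682^0.32 · 6750^0.43 · 3.71^-0.18)]^(1/0.78).
D = 97400 m.
682^0.32 = 8.069
6750^0.43 = 44.32
3.71^-0.18 = 0.7898
Denominator = 0.114 × 8.069 × 44.32 × 0.7898 = 32.20
D / 32.20 = 97400 / 32.20 = 3025
d = 3025^(1/0.78) = 3025^1.2821 = 29016 m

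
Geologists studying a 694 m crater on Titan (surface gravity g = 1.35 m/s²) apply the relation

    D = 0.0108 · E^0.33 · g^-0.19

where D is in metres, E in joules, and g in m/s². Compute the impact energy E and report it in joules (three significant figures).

E ≈ 4.41 × 10^14 J

Rearranging: E = [D / (0.0108 · g^-0.19)]^(1/0.33).
g^-0.19 = 1.35^-0.19 = 0.9446
D / (0.0108 × 0.9446) = 694 / (0.01020) = 6.804 × 10^4
E = (6.804 × 10^4)^3.0303 = 4.413 × 10^14 J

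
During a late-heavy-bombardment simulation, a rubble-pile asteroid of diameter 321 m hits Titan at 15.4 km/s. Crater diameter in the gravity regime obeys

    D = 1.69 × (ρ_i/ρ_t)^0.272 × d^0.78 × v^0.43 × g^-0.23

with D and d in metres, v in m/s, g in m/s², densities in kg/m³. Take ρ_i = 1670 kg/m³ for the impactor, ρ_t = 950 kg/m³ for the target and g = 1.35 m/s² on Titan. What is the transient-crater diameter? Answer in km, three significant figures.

D ≈ 10.5 km

In SI units: v = 15400 m/s.
(ρ_i/ρ_t)^0.272 = (1670/950)^0.272 = 1.166
d^0.78 = 321^0.78 = 90.17
v^0.43 = 15400^0.43 = 63.19
g^-0.23 = 1.35^-0.23 = 0.9333
D = 1.69 × 1.166 × 90.17 × 63.19 × 0.9333 = 10479 m
   = 10.48 km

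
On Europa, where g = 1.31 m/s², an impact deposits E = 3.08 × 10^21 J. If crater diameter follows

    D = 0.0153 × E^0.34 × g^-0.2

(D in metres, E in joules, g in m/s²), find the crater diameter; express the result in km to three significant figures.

E^0.34 = (3.08 × 10^21)^0.34 = 2.024 × 10^7
g^-0.2 = 1.31^-0.2 = 0.9474
D = 0.0153 × 2.024 × 10^7 × 0.9474 = 2.934 × 10^5 m
   = 293.4 km

D ≈ 293 km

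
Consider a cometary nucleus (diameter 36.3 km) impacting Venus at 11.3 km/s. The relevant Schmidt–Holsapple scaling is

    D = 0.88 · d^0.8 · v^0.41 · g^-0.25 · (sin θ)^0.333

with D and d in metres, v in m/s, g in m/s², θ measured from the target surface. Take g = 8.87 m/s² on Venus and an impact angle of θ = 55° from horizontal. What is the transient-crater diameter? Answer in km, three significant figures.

In SI units: d = 36300 m, v = 11300 m/s.
d^0.8 = 36300^0.8 = 4446
v^0.41 = 11300^0.41 = 45.89
g^-0.25 = 8.87^-0.25 = 0.5795
(sin 55°)^0.333 = 0.8192^0.333 = 0.9357
D = 0.88 × 4446 × 45.89 × 0.5795 × 0.9357 = 97355 m
   = 97.36 km

D ≈ 97.4 km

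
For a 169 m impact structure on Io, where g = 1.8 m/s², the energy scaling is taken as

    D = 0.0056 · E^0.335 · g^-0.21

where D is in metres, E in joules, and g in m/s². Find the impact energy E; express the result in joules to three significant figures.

Rearranging: E = [D / (0.0056 · g^-0.21)]^(1/0.335).
g^-0.21 = 1.8^-0.21 = 0.8839
D / (0.0056 × 0.8839) = 169 / (4.950 × 10^-3) = 3.414 × 10^4
E = (3.414 × 10^4)^2.9851 = 3.406 × 10^13 J

E ≈ 3.41 × 10^13 J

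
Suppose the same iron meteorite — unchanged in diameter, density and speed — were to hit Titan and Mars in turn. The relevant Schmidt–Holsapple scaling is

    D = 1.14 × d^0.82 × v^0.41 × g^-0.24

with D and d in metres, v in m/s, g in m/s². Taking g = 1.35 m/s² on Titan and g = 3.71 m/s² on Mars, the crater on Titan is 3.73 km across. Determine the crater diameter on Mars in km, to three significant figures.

D ≈ 2.93 km

All impactor-dependent factors cancel in the ratio, leaving D_Mars/D_Titan = (g_Mars/g_Titan)^-0.24.
(3.71/1.35)^-0.24 = 2.748^-0.24 = 0.7846
D_Mars = 0.7846 × 3.73 km = 2.93 km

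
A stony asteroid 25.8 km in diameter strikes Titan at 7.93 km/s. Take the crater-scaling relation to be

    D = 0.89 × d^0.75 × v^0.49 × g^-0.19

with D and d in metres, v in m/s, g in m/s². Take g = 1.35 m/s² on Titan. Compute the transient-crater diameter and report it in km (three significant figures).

D ≈ 139 km

In SI units: d = 25800 m, v = 7930 m/s.
d^0.75 = 25800^0.75 = 2036
v^0.49 = 7930^0.49 = 81.40
g^-0.19 = 1.35^-0.19 = 0.9446
D = 0.89 × 2036 × 81.40 × 0.9446 = 1.393 × 10^5 m
   = 139.3 km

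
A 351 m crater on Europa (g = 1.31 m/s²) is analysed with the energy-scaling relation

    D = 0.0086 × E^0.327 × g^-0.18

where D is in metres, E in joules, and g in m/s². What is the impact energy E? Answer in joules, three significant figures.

E ≈ 1.46 × 10^14 J

Rearranging: E = [D / (0.0086 · g^-0.18)]^(1/0.327).
g^-0.18 = 1.31^-0.18 = 0.9526
D / (0.0086 × 0.9526) = 351 / (8.192 × 10^-3) = 4.285 × 10^4
E = (4.285 × 10^4)^3.0581 = 1.462 × 10^14 J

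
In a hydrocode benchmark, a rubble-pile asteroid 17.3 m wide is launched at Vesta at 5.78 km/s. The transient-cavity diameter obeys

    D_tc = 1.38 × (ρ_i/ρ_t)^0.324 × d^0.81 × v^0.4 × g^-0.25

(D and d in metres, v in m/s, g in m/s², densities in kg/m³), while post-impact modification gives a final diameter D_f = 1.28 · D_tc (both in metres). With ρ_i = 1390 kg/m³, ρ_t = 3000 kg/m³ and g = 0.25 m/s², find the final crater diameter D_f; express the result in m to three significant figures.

v = 5780 m/s.
(ρ_i/ρ_t)^0.324 = (1390/3000)^0.324 = 0.7794
d^0.81 = 17.3^0.81 = 10.07
v^0.4 = 5780^0.4 = 31.97
g^-0.25 = 0.25^-0.25 = 1.414
D_tc = 1.38 × 0.7794 × 10.07 × 31.97 × 1.414 = 489.6 m
D_f = 1.28 × 489.6 = 626.7 m

D_f ≈ 627 m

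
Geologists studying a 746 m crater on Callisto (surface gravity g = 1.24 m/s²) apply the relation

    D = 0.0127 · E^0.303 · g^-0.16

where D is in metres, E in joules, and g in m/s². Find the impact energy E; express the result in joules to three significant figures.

E ≈ 6.14 × 10^15 J

Rearranging: E = [D / (0.0127 · g^-0.16)]^(1/0.303).
g^-0.16 = 1.24^-0.16 = 0.9662
D / (0.0127 × 0.9662) = 746 / (0.01227) = 6.080 × 10^4
E = (6.080 × 10^4)^3.3003 = 6.142 × 10^15 J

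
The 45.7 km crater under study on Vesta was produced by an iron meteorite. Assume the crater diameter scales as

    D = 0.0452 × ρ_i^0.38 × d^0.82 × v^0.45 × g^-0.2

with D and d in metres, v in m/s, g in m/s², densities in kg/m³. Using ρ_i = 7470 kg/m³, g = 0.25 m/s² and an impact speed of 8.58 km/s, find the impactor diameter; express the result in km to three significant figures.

d ≈ 1.67 km

Rearranging for d: d = [D / (0.0452 · 7470^0.38 · 8580^0.45 · 0.25^-0.2)]^(1/0.82).
D = 45700 m.
7470^0.38 = 29.64
8580^0.45 = 58.89
0.25^-0.2 = 1.320
Denominator = 0.0452 × 29.64 × 58.89 × 1.320 = 104.1
D / 104.1 = 45700 / 104.1 = 439.0
d = 439.0^(1/0.82) = 439.0^1.2195 = 1669 m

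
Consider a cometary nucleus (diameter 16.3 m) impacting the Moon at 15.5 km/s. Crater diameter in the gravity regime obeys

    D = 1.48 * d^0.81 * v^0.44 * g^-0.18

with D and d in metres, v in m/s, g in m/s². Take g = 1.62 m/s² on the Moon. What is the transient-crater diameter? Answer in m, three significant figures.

D ≈ 908 m

In SI units: v = 15500 m/s.
d^0.81 = 16.3^0.81 = 9.591
v^0.44 = 15500^0.44 = 69.78
g^-0.18 = 1.62^-0.18 = 0.9168
D = 1.48 × 9.591 × 69.78 × 0.9168 = 908.1 m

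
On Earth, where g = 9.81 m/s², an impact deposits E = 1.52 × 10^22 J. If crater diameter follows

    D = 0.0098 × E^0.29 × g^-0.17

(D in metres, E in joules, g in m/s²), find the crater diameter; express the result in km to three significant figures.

E^0.29 = (1.52 × 10^22)^0.29 = 2.709 × 10^6
g^-0.17 = 9.81^-0.17 = 0.6783
D = 0.0098 × 2.709 × 10^6 × 0.6783 = 18008 m
   = 18.01 km

D ≈ 18.0 km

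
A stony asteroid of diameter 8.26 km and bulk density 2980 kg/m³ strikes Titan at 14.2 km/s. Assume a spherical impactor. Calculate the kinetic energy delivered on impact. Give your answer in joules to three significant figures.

E ≈ 8.87 × 10^22 J

d = 8260 m; v = 14200 m/s.
Mass m = (π/6) ρ d³ = (π/6) × 2980 × (8260)³ = 8.793 × 10^14 kg
E = ½ m v² = 0.5 × 8.793 × 10^14 × (14200)² = 8.865 × 10^22 J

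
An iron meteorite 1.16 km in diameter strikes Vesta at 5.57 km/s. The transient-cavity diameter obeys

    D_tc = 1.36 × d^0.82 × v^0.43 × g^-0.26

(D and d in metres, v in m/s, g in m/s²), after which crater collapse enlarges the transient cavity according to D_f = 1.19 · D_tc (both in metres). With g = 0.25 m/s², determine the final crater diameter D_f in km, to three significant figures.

D_f ≈ 30.8 km

In SI: d = 1160 m, v = 5570 m/s.
d^0.82 = 1160^0.82 = 325.7
v^0.43 = 5570^0.43 = 40.81
g^-0.26 = 0.25^-0.26 = 1.434
D_tc = 1.36 × 325.7 × 40.81 × 1.434 = 25920 m
D_f = 1.19 × 25920 = 30845 m
     = 30.84 km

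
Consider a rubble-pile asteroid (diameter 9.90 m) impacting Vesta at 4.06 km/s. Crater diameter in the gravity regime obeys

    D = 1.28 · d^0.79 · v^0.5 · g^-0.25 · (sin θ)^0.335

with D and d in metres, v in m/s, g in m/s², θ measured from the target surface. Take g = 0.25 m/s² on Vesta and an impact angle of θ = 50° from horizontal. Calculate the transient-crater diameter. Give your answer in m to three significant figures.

D ≈ 645 m

In SI units: v = 4060 m/s.
d^0.79 = 9.9^0.79 = 6.117
v^0.5 = 4060^0.5 = 63.72
g^-0.25 = 0.25^-0.25 = 1.414
(sin 50°)^0.335 = 0.7660^0.335 = 0.9146
D = 1.28 × 6.117 × 63.72 × 1.414 × 0.9146 = 645.2 m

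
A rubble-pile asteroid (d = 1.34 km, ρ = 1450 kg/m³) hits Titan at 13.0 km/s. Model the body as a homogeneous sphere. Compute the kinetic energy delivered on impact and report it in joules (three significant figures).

E ≈ 1.54 × 10^20 J

d = 1340 m; v = 13000 m/s.
Mass m = (π/6) ρ d³ = (π/6) × 1450 × (1340)³ = 1.827 × 10^12 kg
E = ½ m v² = 0.5 × 1.827 × 10^12 × (13000)² = 1.544 × 10^20 J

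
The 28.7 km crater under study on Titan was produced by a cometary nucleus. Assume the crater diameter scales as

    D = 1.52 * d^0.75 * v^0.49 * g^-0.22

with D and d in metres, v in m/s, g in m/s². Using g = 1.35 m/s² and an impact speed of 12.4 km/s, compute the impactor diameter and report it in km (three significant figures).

Rearranging for d: d = [D / (1.52 · 12400^0.49 · 1.35^-0.22)]^(1/0.75).
D = 28700 m.
12400^0.49 = 101.3
1.35^-0.22 = 0.9361
Denominator = 1.52 × 101.3 × 0.9361 = 144.1
D / 144.1 = 28700 / 144.1 = 199.2
d = 199.2^(1/0.75) = 199.2^1.3333 = 1163 m

d ≈ 1.16 km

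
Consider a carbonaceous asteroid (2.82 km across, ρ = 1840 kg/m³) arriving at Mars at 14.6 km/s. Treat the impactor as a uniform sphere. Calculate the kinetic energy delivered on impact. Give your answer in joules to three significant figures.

d = 2820 m; v = 14600 m/s.
Mass m = (π/6) ρ d³ = (π/6) × 1840 × (2820)³ = 2.161 × 10^13 kg
E = ½ m v² = 0.5 × 2.161 × 10^13 × (14600)² = 2.303 × 10^21 J

E ≈ 2.30 × 10^21 J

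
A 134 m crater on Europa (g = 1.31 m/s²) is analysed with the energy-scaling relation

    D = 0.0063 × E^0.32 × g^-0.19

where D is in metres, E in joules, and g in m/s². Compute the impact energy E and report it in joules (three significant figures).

Rearranging: E = [D / (0.0063 · g^-0.19)]^(1/0.32).
g^-0.19 = 1.31^-0.19 = 0.9500
D / (0.0063 × 0.9500) = 134 / (5.985 × 10^-3) = 2.239 × 10^4
E = (2.239 × 10^4)^3.125 = 3.926 × 10^13 J

E ≈ 3.93 × 10^13 J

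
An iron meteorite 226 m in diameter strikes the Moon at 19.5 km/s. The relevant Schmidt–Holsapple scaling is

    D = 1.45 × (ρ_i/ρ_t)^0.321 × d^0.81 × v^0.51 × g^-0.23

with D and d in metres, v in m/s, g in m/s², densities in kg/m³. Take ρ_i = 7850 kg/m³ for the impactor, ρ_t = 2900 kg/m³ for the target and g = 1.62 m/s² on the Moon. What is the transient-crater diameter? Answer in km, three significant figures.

D ≈ 22.2 km

In SI units: v = 19500 m/s.
(ρ_i/ρ_t)^0.321 = (7850/2900)^0.321 = 1.377
d^0.81 = 226^0.81 = 80.69
v^0.51 = 19500^0.51 = 154.1
g^-0.23 = 1.62^-0.23 = 0.8950
D = 1.45 × 1.377 × 80.69 × 154.1 × 0.8950 = 22220 m
   = 22.22 km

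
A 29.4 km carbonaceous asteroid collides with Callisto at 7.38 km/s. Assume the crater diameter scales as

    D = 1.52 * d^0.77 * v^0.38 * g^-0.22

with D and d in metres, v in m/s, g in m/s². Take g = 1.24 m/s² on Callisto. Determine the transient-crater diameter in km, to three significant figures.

In SI units: d = 29400 m, v = 7380 m/s.
d^0.77 = 29400^0.77 = 2758
v^0.38 = 7380^0.38 = 29.50
g^-0.22 = 1.24^-0.22 = 0.9538
D = 1.52 × 2758 × 29.50 × 0.9538 = 1.180 × 10^5 m
   = 118.0 km

D ≈ 118 km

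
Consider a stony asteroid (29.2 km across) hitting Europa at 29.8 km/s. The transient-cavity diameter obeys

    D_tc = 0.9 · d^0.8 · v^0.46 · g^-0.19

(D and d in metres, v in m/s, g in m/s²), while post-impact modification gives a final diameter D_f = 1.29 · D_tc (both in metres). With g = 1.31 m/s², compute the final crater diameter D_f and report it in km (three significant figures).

D_f ≈ 471 km

In SI: d = 29200 m, v = 29800 m/s.
d^0.8 = 29200^0.8 = 3735
v^0.46 = 29800^0.46 = 114.3
g^-0.19 = 1.31^-0.19 = 0.9500
D_tc = 0.9 × 3735 × 114.3 × 0.9500 = 3.650 × 10^5 m
D_f = 1.29 × 3.650 × 10^5 = 4.708 × 10^5 m
     = 470.9 km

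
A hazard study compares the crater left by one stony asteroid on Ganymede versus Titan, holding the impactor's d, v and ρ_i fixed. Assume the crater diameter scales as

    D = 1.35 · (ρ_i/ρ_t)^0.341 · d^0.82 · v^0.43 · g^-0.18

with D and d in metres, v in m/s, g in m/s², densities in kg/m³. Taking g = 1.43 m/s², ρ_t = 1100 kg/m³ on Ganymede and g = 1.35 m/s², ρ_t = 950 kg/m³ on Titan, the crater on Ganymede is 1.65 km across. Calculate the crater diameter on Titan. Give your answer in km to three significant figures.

The impactor-only factors (d, v, ρ_i) cancel in the ratio, leaving D_Titan/D_Ganymede = (g_Titan/g_Ganymede)^-0.18 · (ρ_t,Ganymede/ρ_t,Titan)^0.341.
(1.35/1.43)^-0.18 = 0.9441^-0.18 = 1.010
(1100/950)^0.341 = 1.158^0.341 = 1.051
Ratio = 1.010 × 1.051 = 1.062
D_Titan = 1.062 × 1.65 km = 1.75 km

D ≈ 1.75 km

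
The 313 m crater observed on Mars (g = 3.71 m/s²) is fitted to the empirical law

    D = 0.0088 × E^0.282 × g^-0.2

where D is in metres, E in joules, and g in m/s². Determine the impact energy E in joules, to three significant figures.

Rearranging: E = [D / (0.0088 · g^-0.2)]^(1/0.282).
g^-0.2 = 3.71^-0.2 = 0.7694
D / (0.0088 × 0.7694) = 313 / (6.771 × 10^-3) = 4.623 × 10^4
E = (4.623 × 10^4)^3.5461 = 3.486 × 10^16 J

E ≈ 3.49 × 10^16 J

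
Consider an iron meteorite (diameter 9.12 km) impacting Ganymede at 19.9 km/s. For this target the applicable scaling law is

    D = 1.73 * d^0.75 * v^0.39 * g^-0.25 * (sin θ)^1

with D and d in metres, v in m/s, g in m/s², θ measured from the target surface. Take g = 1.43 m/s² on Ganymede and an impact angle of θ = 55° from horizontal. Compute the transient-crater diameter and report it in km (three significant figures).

In SI units: d = 9120 m, v = 19900 m/s.
d^0.75 = 9120^0.75 = 933.2
v^0.39 = 19900^0.39 = 47.48
g^-0.25 = 1.43^-0.25 = 0.9145
(sin 55°)^1 = 0.8192^1 = 0.8192
D = 1.73 × 933.2 × 47.48 × 0.9145 × 0.8192 = 57426 m
   = 57.43 km

D ≈ 57.4 km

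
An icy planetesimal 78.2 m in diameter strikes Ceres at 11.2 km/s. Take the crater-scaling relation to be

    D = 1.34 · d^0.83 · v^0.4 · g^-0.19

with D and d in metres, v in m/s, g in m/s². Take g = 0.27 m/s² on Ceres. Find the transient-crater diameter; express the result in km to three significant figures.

D ≈ 2.67 km

In SI units: v = 11200 m/s.
d^0.83 = 78.2^0.83 = 37.27
v^0.4 = 11200^0.4 = 41.66
g^-0.19 = 0.27^-0.19 = 1.282
D = 1.34 × 37.27 × 41.66 × 1.282 = 2667 m
   = 2.667 km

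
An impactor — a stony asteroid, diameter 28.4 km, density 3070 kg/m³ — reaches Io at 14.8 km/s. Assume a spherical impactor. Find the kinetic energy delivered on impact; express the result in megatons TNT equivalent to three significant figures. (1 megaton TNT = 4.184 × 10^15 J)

E ≈ 9.64 × 10^8 Mt TNT

d = 28400 m; v = 14800 m/s.
Mass m = (π/6) ρ d³ = (π/6) × 3070 × (28400)³ = 3.682 × 10^16 kg
E = ½ m v² = 0.5 × 3.682 × 10^16 × (14800)² = 4.033 × 10^24 J
   = 4.033 × 10^24 / 4.184×10^15 = 9.639 × 10^8 Mt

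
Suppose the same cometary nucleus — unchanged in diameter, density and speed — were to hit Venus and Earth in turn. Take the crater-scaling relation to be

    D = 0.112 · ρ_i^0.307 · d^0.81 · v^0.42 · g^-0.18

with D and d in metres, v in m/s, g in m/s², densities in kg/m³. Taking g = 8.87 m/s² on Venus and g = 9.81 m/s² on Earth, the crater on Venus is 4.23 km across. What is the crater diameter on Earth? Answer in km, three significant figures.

All impactor-dependent factors cancel in the ratio, leaving D_Earth/D_Venus = (g_Earth/g_Venus)^-0.18.
(9.81/8.87)^-0.18 = 1.106^-0.18 = 0.9820
D_Earth = 0.9820 × 4.23 km = 4.15 km

D ≈ 4.15 km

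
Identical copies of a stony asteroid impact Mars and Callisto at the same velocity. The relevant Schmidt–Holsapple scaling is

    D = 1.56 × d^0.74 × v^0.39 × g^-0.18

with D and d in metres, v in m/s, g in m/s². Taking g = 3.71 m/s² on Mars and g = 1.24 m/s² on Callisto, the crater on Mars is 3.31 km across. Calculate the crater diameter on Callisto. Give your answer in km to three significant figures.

D ≈ 4.03 km

All impactor-dependent factors cancel in the ratio, leaving D_Callisto/D_Mars = (g_Callisto/g_Mars)^-0.18.
(1.24/3.71)^-0.18 = 0.3342^-0.18 = 1.218
D_Callisto = 1.218 × 3.31 km = 4.03 km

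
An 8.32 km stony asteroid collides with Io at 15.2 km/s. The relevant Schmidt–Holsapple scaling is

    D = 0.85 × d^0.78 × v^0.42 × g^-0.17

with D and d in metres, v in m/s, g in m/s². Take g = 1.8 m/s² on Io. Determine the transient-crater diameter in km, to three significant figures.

In SI units: d = 8320 m, v = 15200 m/s.
d^0.78 = 8320^0.78 = 1142
v^0.42 = 15200^0.42 = 57.07
g^-0.17 = 1.8^-0.17 = 0.9049
D = 0.85 × 1142 × 57.07 × 0.9049 = 50130 m
   = 50.13 km

D ≈ 50.1 km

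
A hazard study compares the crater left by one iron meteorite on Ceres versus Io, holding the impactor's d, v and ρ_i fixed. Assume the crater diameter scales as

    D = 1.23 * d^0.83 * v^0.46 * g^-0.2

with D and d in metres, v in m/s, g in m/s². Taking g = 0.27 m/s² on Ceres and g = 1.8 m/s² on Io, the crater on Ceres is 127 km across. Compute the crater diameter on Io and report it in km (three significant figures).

D ≈ 86.9 km

All impactor-dependent factors cancel in the ratio, leaving D_Io/D_Ceres = (g_Io/g_Ceres)^-0.2.
(1.8/0.27)^-0.2 = 6.667^-0.2 = 0.6842
D_Io = 0.6842 × 127 km = 86.9 km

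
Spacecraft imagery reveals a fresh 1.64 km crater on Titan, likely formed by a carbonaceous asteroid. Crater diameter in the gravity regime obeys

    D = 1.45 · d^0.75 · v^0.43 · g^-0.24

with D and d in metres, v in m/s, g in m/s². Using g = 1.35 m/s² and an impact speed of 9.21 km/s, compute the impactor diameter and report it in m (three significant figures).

Rearranging for d: d = [D / (1.45 · 9210^0.43 · 1.35^-0.24)]^(1/0.75).
D = 1640 m.
9210^0.43 = 50.66
1.35^-0.24 = 0.9305
Denominator = 1.45 × 50.66 × 0.9305 = 68.35
D / 68.35 = 1640 / 68.35 = 23.99
d = 23.99^(1/0.75) = 23.99^1.3333 = 69.18 m

d ≈ 69.2 m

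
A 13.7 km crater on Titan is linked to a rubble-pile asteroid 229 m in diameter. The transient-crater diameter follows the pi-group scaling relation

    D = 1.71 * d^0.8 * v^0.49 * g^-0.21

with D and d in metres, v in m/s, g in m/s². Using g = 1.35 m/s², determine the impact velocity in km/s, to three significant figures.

v ≈ 14.8 km/s

Rearranging for v: v = [D / (1.71 · 229^0.8 · 1.35^-0.21)]^(1/0.49).
D = 13700 m.
229^0.8 = 77.24
1.35^-0.21 = 0.9389
Denominator = 1.71 × 77.24 × 0.9389 = 124.0
D / 124.0 = 13700 / 124.0 = 110.5
v = 110.5^(1/0.49) = 110.5^2.0408 = 14794 m/s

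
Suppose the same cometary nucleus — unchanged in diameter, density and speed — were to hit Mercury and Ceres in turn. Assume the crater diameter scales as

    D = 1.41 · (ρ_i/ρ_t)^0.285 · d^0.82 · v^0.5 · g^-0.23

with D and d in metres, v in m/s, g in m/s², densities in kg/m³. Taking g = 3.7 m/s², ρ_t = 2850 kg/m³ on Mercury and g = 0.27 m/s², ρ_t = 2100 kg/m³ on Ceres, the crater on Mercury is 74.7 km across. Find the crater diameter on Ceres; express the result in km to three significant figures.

The impactor-only factors (d, v, ρ_i) cancel in the ratio, leaving D_Ceres/D_Mercury = (g_Ceres/g_Mercury)^-0.23 · (ρ_t,Mercury/ρ_t,Ceres)^0.285.
(0.27/3.7)^-0.23 = 0.07297^-0.23 = 1.826
(2850/2100)^0.285 = 1.357^0.285 = 1.091
Ratio = 1.826 × 1.091 = 1.992
D_Ceres = 1.992 × 74.7 km = 149 km

D ≈ 149 km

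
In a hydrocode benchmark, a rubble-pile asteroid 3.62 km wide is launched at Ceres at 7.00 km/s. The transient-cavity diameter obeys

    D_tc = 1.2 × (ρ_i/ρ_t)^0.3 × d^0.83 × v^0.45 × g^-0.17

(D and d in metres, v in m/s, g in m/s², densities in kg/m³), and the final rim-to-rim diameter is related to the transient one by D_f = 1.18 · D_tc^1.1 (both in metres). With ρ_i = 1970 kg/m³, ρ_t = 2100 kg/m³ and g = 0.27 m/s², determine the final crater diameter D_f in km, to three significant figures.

In SI: d = 3620 m, v = 7000 m/s.
(ρ_i/ρ_t)^0.3 = (1970/2100)^0.3 = 0.9810
d^0.83 = 3620^0.83 = 898.9
v^0.45 = 7000^0.45 = 53.74
g^-0.17 = 0.27^-0.17 = 1.249
D_tc = 1.2 × 0.9810 × 898.9 × 53.74 × 1.249 = 71030 m
D_f = 1.18 × (71030)^1.1 = 2.561 × 10^5 m
     = 256.1 km

D_f ≈ 256 km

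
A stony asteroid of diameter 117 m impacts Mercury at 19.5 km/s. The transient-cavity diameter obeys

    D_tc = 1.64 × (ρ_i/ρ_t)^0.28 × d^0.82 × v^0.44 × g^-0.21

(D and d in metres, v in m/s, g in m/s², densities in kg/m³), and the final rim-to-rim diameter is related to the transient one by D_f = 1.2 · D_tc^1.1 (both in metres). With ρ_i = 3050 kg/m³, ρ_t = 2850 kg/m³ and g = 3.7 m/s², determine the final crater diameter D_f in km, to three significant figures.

v = 19500 m/s.
(ρ_i/ρ_t)^0.28 = (3050/2850)^0.28 = 1.019
d^0.82 = 117^0.82 = 49.65
v^0.44 = 19500^0.44 = 77.20
g^-0.21 = 3.7^-0.21 = 0.7598
D_tc = 1.64 × 1.019 × 49.65 × 77.20 × 0.7598 = 4867 m
D_f = 1.2 × (4867)^1.1 = 13651 m
     = 13.65 km

D_f ≈ 13.7 km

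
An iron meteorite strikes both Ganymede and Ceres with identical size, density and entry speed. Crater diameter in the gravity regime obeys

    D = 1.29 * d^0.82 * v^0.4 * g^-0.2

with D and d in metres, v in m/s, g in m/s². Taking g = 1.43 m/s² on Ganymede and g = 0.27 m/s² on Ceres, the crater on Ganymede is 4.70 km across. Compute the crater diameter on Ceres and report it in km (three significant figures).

D ≈ 6.56 km

All impactor-dependent factors cancel in the ratio, leaving D_Ceres/D_Ganymede = (g_Ceres/g_Ganymede)^-0.2.
(0.27/1.43)^-0.2 = 0.1888^-0.2 = 1.396
D_Ceres = 1.396 × 4.70 km = 6.56 km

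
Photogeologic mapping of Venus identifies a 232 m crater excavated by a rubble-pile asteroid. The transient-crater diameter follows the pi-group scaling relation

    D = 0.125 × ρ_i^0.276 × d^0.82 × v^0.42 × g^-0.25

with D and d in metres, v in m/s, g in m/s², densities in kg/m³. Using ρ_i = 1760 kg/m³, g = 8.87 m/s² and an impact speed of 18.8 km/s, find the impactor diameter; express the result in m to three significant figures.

Rearranging for d: d = [D / (0.125 · 1760^0.276 · 18800^0.42 · 8.87^-0.25)]^(1/0.82).
1760^0.276 = 7.866
18800^0.42 = 62.39
8.87^-0.25 = 0.5795
Denominator = 0.125 × 7.866 × 62.39 × 0.5795 = 35.55
D / 35.55 = 232 / 35.55 = 6.526
d = 6.526^(1/0.82) = 6.526^1.2195 = 9.851 m

d ≈ 9.85 m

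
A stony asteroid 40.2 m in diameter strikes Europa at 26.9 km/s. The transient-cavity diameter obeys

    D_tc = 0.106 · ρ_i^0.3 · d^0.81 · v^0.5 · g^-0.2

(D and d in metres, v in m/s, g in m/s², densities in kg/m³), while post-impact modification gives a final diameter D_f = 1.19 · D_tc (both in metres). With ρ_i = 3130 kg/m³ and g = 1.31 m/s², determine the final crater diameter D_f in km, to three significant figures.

D_f ≈ 4.37 km

v = 26900 m/s.
ρ_i^0.3 = 3130^0.3 = 11.19
d^0.81 = 40.2^0.81 = 19.93
v^0.5 = 26900^0.5 = 164.0
g^-0.2 = 1.31^-0.2 = 0.9474
D_tc = 0.106 × 11.19 × 19.93 × 164.0 × 0.9474 = 3673 m
D_f = 1.19 × 3673 = 4371 m
     = 4.371 km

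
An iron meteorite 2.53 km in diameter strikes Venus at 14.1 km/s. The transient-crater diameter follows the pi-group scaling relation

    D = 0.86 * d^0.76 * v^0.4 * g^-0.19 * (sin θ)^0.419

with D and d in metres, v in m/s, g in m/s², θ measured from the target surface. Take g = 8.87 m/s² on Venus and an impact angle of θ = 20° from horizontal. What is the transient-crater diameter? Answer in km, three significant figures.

D ≈ 6.39 km

In SI units: d = 2530 m, v = 14100 m/s.
d^0.76 = 2530^0.76 = 385.8
v^0.4 = 14100^0.4 = 45.68
g^-0.19 = 8.87^-0.19 = 0.6605
(sin 20°)^0.419 = 0.3420^0.419 = 0.6379
D = 0.86 × 385.8 × 45.68 × 0.6605 × 0.6379 = 6386 m
   = 6.386 km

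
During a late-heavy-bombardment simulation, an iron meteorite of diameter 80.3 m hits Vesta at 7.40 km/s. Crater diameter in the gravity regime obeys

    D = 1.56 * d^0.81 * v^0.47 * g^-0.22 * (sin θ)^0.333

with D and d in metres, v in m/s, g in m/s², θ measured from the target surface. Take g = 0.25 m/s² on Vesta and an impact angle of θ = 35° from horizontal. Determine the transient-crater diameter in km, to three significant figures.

In SI units: v = 7400 m/s.
d^0.81 = 80.3^0.81 = 34.90
v^0.47 = 7400^0.47 = 65.85
g^-0.22 = 0.25^-0.22 = 1.357
(sin 35°)^0.333 = 0.5736^0.333 = 0.8310
D = 1.56 × 34.90 × 65.85 × 1.357 × 0.8310 = 4043 m
   = 4.043 km

D ≈ 4.04 km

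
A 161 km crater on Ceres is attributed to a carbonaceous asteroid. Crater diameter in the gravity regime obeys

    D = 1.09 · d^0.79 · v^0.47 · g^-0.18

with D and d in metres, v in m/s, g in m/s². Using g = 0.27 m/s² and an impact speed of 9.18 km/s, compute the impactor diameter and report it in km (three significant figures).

Rearranging for d: d = [D / (1.09 · 9180^0.47 · 0.27^-0.18)]^(1/0.79).
D = 161000 m.
9180^0.47 = 72.87
0.27^-0.18 = 1.266
Denominator = 1.09 × 72.87 × 1.266 = 100.6
D / 100.6 = 161000 / 100.6 = 1600
d = 1600^(1/0.79) = 1600^1.2658 = 11370 m

d ≈ 11.4 km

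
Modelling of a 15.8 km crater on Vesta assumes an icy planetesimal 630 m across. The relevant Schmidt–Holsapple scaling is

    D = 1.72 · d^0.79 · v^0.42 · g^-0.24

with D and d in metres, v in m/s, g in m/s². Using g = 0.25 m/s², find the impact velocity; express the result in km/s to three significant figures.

Rearranging for v: v = [D / (1.72 · 630^0.79 · 0.25^-0.24)]^(1/0.42).
D = 15800 m.
630^0.79 = 162.7
0.25^-0.24 = 1.395
Denominator = 1.72 × 162.7 × 1.395 = 390.4
D / 390.4 = 15800 / 390.4 = 40.47
v = 40.47^(1/0.42) = 40.47^2.381 = 6708 m/s

v ≈ 6.71 km/s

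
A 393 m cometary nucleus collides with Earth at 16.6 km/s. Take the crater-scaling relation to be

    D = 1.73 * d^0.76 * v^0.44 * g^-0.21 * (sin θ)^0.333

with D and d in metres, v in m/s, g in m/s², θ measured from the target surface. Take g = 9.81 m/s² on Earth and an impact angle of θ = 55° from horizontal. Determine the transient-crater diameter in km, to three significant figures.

D ≈ 6.75 km

In SI units: v = 16600 m/s.
d^0.76 = 393^0.76 = 93.70
v^0.44 = 16600^0.44 = 71.92
g^-0.21 = 9.81^-0.21 = 0.6191
(sin 55°)^0.333 = 0.8192^0.333 = 0.9357
D = 1.73 × 93.70 × 71.92 × 0.6191 × 0.9357 = 6754 m
   = 6.754 km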